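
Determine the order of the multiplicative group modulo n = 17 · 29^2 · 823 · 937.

9995940864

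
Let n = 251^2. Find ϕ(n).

62750

φ(63001) = 63001 · (1 − 1/251)
       = 63001 · 250/251 = 62750.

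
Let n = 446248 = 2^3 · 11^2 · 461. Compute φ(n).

202400

φ(2^3) = 2^3 − 2^2 = 8 − 4 = 4.
φ(11^2) = 11^2 − 11^1 = 121 − 11 = 110.
φ(461) = 461 − 1 = 460.
φ(446248) = 4 × 110 × 460 = 202400.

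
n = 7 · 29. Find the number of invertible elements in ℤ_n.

168

φ(7) = 7 − 1 = 6.
φ(29) = 29 − 1 = 28.
Multiply: 6 · 28 = 168.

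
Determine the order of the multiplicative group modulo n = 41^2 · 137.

223040

φ(41^2) = 41^1·(41−1) = 41·40 = 1640.
φ(137) = 137 − 1 = 136.
Multiply: 1640 · 136 = 223040.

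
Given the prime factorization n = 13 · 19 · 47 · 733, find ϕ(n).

7273152

φ(8509397) = 8509397 · (1 − 1/13) · (1 − 1/19) · (1 − 1/47) · (1 − 1/733)
       = 8509397 · 7273152/8509397 = 7273152.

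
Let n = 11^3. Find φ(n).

φ(11^3) = 11^2·(11−1) = 121·10 = 1210.

1210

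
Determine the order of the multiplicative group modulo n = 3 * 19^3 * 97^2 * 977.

φ(189155986161) = 189155986161 · (1 − 1/3) · (1 − 1/19) · (1 − 1/97) · (1 − 1/977)
       = 189155986161 · 3373056/5401833 = 118114301952.

118114301952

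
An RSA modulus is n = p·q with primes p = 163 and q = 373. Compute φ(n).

φ(n) = (p − 1)(q − 1) = (163−1)(373−1) = 162·372 = 60264.

60264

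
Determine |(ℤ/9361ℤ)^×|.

7920

Factor 9361: 9361 = 11 · 23 · 37.
φ(9361) = 9361 · (1 − 1/11) · (1 − 1/23) · (1 − 1/37)
       = 9361 · 7920/9361 = 7920.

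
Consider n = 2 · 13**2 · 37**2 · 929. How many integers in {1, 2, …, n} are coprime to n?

192830976

φ(429868738) = 429868738 · (1 − 1/2) · (1 − 1/13) · (1 − 1/37) · (1 − 1/929)
       = 429868738 · 400896/893698 = 192830976.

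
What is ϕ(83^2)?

φ(83^2) = 83^2 − 83^1 = 6889 − 83 = 6806.

6806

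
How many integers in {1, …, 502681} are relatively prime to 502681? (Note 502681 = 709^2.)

501972

φ(502681) = 502681 · (1 − 1/709)
       = 502681 · 708/709 = 501972.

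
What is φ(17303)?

14520

17303 = 11^3 * 13.
φ(17303) = 17303 · (1 − 1/11) · (1 − 1/13)
       = 17303 · 120/143 = 14520.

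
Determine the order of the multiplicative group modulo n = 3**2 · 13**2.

936

φ(1521) = 1521 · (1 − 1/3) · (1 − 1/13)
       = 1521 · 24/39 = 936.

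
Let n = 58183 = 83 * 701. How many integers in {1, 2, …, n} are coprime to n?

φ(58183) = 58183 · (1 − 1/83) · (1 − 1/701)
       = 58183 · 57400/58183 = 57400.

57400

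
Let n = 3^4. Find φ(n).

φ(3^4) = 3^4 − 3^3 = 81 − 27 = 54.

54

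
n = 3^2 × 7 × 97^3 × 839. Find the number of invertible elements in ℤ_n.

φ(48241156761) = 48241156761 · (1 − 1/3) · (1 − 1/7) · (1 − 1/97) · (1 − 1/839)
       = 48241156761 · 965376/1709043 = 27249668352.

27249668352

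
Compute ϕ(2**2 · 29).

φ(116) = 116 · (1 − 1/2) · (1 − 1/29)
       = 116 · 28/58 = 56.

56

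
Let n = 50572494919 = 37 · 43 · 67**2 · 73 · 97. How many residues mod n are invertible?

46214074368

φ(50572494919) = 50572494919 · (1 − 1/37) · (1 − 1/43) · (1 − 1/67) · (1 − 1/73) · (1 − 1/97)
       = 50572494919 · 689762304/754813357 = 46214074368.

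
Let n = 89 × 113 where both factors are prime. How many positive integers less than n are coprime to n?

φ(10057) = 10057 · (1 − 1/89) · (1 − 1/113)
       = 10057 · 9856/10057 = 9856.

9856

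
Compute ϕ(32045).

21504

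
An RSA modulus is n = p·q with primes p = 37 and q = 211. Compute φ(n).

7560

For distinct primes, φ(pq) = (p−1)(q−1) = 36 × 210 = 7560.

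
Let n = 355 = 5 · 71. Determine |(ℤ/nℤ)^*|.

280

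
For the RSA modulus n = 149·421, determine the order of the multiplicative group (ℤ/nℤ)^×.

For distinct primes, φ(pq) = (p−1)(q−1) = 148 × 420 = 62160.

62160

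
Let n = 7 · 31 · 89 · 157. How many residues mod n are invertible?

φ(7) = 7 − 1 = 6.
φ(31) = 31 − 1 = 30.
φ(89) = 89 − 1 = 88.
φ(157) = 157 − 1 = 156.
Multiply: 6 · 30 · 88 · 156 = 2471040.

2471040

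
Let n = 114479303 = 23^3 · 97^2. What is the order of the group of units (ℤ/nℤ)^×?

φ(23^3) = 23^2·(23−1) = 529·22 = 11638.
φ(97^2) = 97^1·(97−1) = 97·96 = 9312.
Multiply: 11638 · 9312 = 108373056.

108373056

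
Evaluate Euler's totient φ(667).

616

Prime factorization: 667 = 23 · 29.
φ(23) = 23 − 1 = 22.
φ(29) = 29 − 1 = 28.
φ(667) = 22 × 28 = 616.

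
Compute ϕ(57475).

Prime factorization: 57475 = 5^2 · 11^2 · 19.
φ(57475) = 57475 · (1 − 1/5) · (1 − 1/11) · (1 − 1/19)
       = 57475 · 720/1045 = 39600.

39600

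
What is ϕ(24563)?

Factor 24563: 24563 = 7 · 11**2 · 29.
φ(24563) = 24563 · (1 − 1/7) · (1 − 1/11) · (1 − 1/29)
       = 24563 · 1680/2233 = 18480.

18480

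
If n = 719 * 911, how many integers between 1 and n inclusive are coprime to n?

φ(655009) = 655009 · (1 − 1/719) · (1 − 1/911)
       = 655009 · 653380/655009 = 653380.

653380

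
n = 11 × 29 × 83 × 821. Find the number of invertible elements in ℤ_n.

18827200

φ(11) = 11 − 1 = 10.
φ(29) = 29 − 1 = 28.
φ(83) = 83 − 1 = 82.
φ(821) = 821 − 1 = 820.
Multiply: 10 · 28 · 82 · 820 = 18827200.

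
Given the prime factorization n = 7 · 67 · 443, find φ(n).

φ(207767) = 207767 · (1 − 1/7) · (1 − 1/67) · (1 − 1/443)
       = 207767 · 175032/207767 = 175032.

175032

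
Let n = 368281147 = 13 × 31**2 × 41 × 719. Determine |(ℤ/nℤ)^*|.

φ(368281147) = 368281147 · (1 − 1/13) · (1 − 1/31) · (1 − 1/41) · (1 − 1/719)
       = 368281147 · 10339200/11880037 = 320515200.

320515200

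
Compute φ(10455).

Factor 10455: 10455 = 3 · 5 · 17 · 41.
φ(3) = 3 − 1 = 2.
φ(5) = 5 − 1 = 4.
φ(17) = 17 − 1 = 16.
φ(41) = 41 − 1 = 40.
φ(10455) = 2 × 4 × 16 × 40 = 5120.

5120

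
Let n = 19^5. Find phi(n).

2345778

φ(19^5) = 19^4·(19−1) = 130321·18 = 2345778.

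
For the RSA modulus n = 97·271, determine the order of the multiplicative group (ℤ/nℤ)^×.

φ(26287) = 26287 · (1 − 1/97) · (1 − 1/271)
       = 26287 · 25920/26287 = 25920.

25920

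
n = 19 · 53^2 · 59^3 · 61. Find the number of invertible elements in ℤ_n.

φ(668638239149) = 668638239149 · (1 − 1/19) · (1 − 1/53) · (1 − 1/59) · (1 − 1/61)
       = 668638239149 · 3257280/3624193 = 600945359040.

600945359040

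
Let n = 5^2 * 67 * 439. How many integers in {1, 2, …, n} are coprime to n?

578160

φ(735325) = 735325 · (1 − 1/5) · (1 − 1/67) · (1 − 1/439)
       = 735325 · 115632/147065 = 578160.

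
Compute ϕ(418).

First factor: 418 = 2 * 11 * 19.
φ(418) = 418 · (1 − 1/2) · (1 − 1/11) · (1 − 1/19)
       = 418 · 180/418 = 180.

180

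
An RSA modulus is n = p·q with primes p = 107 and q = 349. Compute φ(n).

36888

φ(pq) = (p−1)(q−1) = 106 · 348 = 36888.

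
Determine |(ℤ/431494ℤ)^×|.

169344

431494 = 2 * 7^3 * 17 * 37.
φ(431494) = 431494 · (1 − 1/2) · (1 − 1/7) · (1 − 1/17) · (1 − 1/37)
       = 431494 · 3456/8806 = 169344.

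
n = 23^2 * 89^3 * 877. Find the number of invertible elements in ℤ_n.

φ(327058383077) = 327058383077 · (1 − 1/23) · (1 − 1/89) · (1 − 1/877)
       = 327058383077 · 1695936/1795219 = 308970708288.

308970708288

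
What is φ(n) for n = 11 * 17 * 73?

11520

φ(11) = 11 − 1 = 10.
φ(17) = 17 − 1 = 16.
φ(73) = 73 − 1 = 72.
φ(13651) = 10 × 16 × 72 = 11520.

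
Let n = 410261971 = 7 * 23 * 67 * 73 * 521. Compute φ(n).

326177280

φ(7) = 7 − 1 = 6.
φ(23) = 23 − 1 = 22.
φ(67) = 67 − 1 = 66.
φ(73) = 73 − 1 = 72.
φ(521) = 521 − 1 = 520.
Since φ is multiplicative, φ(410261971) = 6 · 22 · 66 · 72 · 520 = 326177280.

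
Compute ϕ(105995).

75264

Prime factorization: 105995 = 5 · 17 · 29 · 43.
φ(105995) = 105995 · (1 − 1/5) · (1 − 1/17) · (1 − 1/29) · (1 − 1/43)
       = 105995 · 75264/105995 = 75264.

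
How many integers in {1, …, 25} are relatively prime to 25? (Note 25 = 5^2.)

20

φ(25) = 25 · (1 − 1/5)
       = 25 · 4/5 = 20.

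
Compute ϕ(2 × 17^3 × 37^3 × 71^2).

1132609403520

φ(2508988261498) = 2508988261498 · (1 − 1/2) · (1 − 1/17) · (1 − 1/37) · (1 − 1/71)
       = 2508988261498 · 40320/89318 = 1132609403520.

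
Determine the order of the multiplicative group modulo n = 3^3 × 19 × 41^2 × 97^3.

φ(787046299569) = 787046299569 · (1 − 1/3) · (1 − 1/19) · (1 − 1/41) · (1 − 1/97)
       = 787046299569 · 138240/226689 = 479958359040.

479958359040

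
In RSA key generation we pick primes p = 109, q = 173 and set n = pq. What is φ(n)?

φ(pq) = (p−1)(q−1) = 108 · 172 = 18576.

18576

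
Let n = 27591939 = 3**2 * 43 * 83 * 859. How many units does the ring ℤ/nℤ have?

φ(27591939) = 27591939 · (1 − 1/3) · (1 − 1/43) · (1 − 1/83) · (1 − 1/859)
       = 27591939 · 5909904/9197313 = 17729712.

17729712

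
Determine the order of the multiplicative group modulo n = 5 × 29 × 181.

20160

φ(26245) = 26245 · (1 − 1/5) · (1 − 1/29) · (1 − 1/181)
       = 26245 · 20160/26245 = 20160.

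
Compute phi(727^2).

φ(727^2) = 727^2 − 727^1 = 528529 − 727 = 527802.

527802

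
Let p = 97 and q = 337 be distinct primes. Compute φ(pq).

32256

φ(32689) = 32689 · (1 − 1/97) · (1 − 1/337)
       = 32689 · 32256/32689 = 32256.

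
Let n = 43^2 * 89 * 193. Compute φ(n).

30514176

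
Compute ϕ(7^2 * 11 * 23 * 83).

φ(1028951) = 1028951 · (1 − 1/7) · (1 − 1/11) · (1 − 1/23) · (1 − 1/83)
       = 1028951 · 108240/146993 = 757680.

757680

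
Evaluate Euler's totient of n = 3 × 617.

1232

φ(1851) = 1851 · (1 − 1/3) · (1 − 1/617)
       = 1851 · 1232/1851 = 1232.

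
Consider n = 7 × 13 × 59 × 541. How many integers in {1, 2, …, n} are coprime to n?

φ(7) = 7 − 1 = 6.
φ(13) = 13 − 1 = 12.
φ(59) = 59 − 1 = 58.
φ(541) = 541 − 1 = 540.
Since φ is multiplicative, φ(2904629) = 6 · 12 · 58 · 540 = 2255040.

2255040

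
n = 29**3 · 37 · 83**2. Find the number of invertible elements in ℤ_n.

φ(6216585377) = 6216585377 · (1 − 1/29) · (1 − 1/37) · (1 − 1/83)
       = 6216585377 · 82656/89059 = 5769636768.

5769636768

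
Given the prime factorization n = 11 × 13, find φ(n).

φ(11) = 11 − 1 = 10.
φ(13) = 13 − 1 = 12.
φ(143) = 10 × 12 = 120.

120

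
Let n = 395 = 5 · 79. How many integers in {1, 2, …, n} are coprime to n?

φ(5) = 5 − 1 = 4.
φ(79) = 79 − 1 = 78.
Since φ is multiplicative, φ(395) = 4 · 78 = 312.

312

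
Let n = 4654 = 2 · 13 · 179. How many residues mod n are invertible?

2136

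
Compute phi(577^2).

332352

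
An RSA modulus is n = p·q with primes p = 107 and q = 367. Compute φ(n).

φ(n) = (p − 1)(q − 1) = (107−1)(367−1) = 106·366 = 38796.

38796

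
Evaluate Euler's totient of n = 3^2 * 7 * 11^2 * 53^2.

φ(3^2) = 3^1·(3−1) = 3·2 = 6.
φ(7) = 7 − 1 = 6.
φ(11^2) = 11^1·(11−1) = 11·10 = 110.
φ(53^2) = 53^1·(53−1) = 53·52 = 2756.
Multiply: 6 · 6 · 110 · 2756 = 10913760.

10913760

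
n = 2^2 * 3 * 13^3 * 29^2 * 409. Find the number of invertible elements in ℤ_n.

2687473152

φ(9068398716) = 9068398716 · (1 − 1/2) · (1 − 1/3) · (1 − 1/13) · (1 − 1/29) · (1 − 1/409)
       = 9068398716 · 274176/925158 = 2687473152.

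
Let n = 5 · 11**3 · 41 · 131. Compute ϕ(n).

φ(35744005) = 35744005 · (1 − 1/5) · (1 − 1/11) · (1 − 1/41) · (1 − 1/131)
       = 35744005 · 208000/295405 = 25168000.

25168000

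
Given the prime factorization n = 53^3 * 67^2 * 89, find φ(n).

56840317248

φ(59479487917) = 59479487917 · (1 − 1/53) · (1 − 1/67) · (1 − 1/89)
       = 59479487917 · 302016/316039 = 56840317248.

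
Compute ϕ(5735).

4320

5735 = 5 * 31 * 37.
φ(5735) = 5735 · (1 − 1/5) · (1 − 1/31) · (1 − 1/37)
       = 5735 · 4320/5735 = 4320.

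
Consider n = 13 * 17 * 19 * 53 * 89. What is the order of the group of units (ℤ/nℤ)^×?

15814656

φ(19806683) = 19806683 · (1 − 1/13) · (1 − 1/17) · (1 − 1/19) · (1 − 1/53) · (1 − 1/89)
       = 19806683 · 15814656/19806683 = 15814656.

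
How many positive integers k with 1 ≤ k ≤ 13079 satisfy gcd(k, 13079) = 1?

Prime factorization: 13079 = 11 · 29 · 41.
φ(11) = 11 − 1 = 10.
φ(29) = 29 − 1 = 28.
φ(41) = 41 − 1 = 40.
Since φ is multiplicative, φ(13079) = 10 · 28 · 40 = 11200.

11200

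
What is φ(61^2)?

3660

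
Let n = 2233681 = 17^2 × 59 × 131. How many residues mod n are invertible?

2050880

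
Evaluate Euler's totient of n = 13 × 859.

10296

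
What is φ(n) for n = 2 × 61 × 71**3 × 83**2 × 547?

φ(2) = 2 − 1 = 1.
φ(61) = 61 − 1 = 60.
φ(71^3) = 71^2·(71−1) = 5041·70 = 352870.
φ(83^2) = 83^2 − 83^1 = 6889 − 83 = 6806.
φ(547) = 547 − 1 = 546.
Multiply: 1 · 60 · 352870 · 6806 · 546 = 78677504287200.

78677504287200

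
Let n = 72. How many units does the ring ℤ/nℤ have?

72 = 2**3 * 3**2.
φ(72) = 72 · (1 − 1/2) · (1 − 1/3)
       = 72 · 2/6 = 24.

24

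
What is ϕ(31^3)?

28830

φ(31^3) = 31^3 − 31^2 = 29791 − 961 = 28830.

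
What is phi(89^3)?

697048

φ(704969) = 704969 · (1 − 1/89)
       = 704969 · 88/89 = 697048.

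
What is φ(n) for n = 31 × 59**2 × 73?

7391520

φ(7877503) = 7877503 · (1 − 1/31) · (1 − 1/59) · (1 − 1/73)
       = 7877503 · 125280/133517 = 7391520.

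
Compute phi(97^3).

903264

φ(912673) = 912673 · (1 − 1/97)
       = 912673 · 96/97 = 903264.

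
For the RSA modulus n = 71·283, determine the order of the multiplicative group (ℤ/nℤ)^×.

φ(n) = (p − 1)(q − 1) = (71−1)(283−1) = 70·282 = 19740.

19740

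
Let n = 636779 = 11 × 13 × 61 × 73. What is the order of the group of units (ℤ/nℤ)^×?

φ(11) = 11 − 1 = 10.
φ(13) = 13 − 1 = 12.
φ(61) = 61 − 1 = 60.
φ(73) = 73 − 1 = 72.
Multiply: 10 · 12 · 60 · 72 = 518400.

518400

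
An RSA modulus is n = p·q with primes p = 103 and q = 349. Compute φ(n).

35496

φ(pq) = (p−1)(q−1) = 102 · 348 = 35496.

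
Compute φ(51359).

36960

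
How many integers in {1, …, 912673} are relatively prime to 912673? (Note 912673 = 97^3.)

903264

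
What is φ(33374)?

14400

Prime factorization: 33374 = 2 * 11 * 37 * 41.
φ(33374) = 33374 · (1 − 1/2) · (1 − 1/11) · (1 − 1/37) · (1 − 1/41)
       = 33374 · 14400/33374 = 14400.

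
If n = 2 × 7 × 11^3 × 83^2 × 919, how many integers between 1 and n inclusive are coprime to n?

φ(2) = 2 − 1 = 1.
φ(7) = 7 − 1 = 6.
φ(11^3) = 11^3 − 11^2 = 1331 − 121 = 1210.
φ(83^2) = 83^2 − 83^1 = 6889 − 83 = 6806.
φ(919) = 919 − 1 = 918.
Multiply: 1 · 6 · 1210 · 6806 · 918 = 45359812080.

45359812080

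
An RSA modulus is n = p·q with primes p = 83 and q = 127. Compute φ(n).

φ(pq) = (p−1)(q−1) = 82 · 126 = 10332.

10332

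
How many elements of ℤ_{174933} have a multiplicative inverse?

97200

First factor: 174933 = 3^3 · 11 · 19 · 31.
φ(3^3) = 3^3 − 3^2 = 27 − 9 = 18.
φ(11) = 11 − 1 = 10.
φ(19) = 19 − 1 = 18.
φ(31) = 31 − 1 = 30.
φ(174933) = 18 × 10 × 18 × 30 = 97200.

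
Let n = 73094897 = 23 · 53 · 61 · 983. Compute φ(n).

φ(73094897) = 73094897 · (1 − 1/23) · (1 − 1/53) · (1 − 1/61) · (1 − 1/983)
       = 73094897 · 67404480/73094897 = 67404480.

67404480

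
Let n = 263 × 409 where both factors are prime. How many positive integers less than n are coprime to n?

φ(n) = (p − 1)(q − 1) = (263−1)(409−1) = 262·408 = 106896.

106896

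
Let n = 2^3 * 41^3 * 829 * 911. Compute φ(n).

202655980800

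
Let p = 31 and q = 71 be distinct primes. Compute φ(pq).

φ(pq) = (p−1)(q−1) = 30 · 70 = 2100.

2100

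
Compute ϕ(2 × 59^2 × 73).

φ(2) = 2 − 1 = 1.
φ(59^2) = 59^1·(59−1) = 59·58 = 3422.
φ(73) = 73 − 1 = 72.
φ(508226) = 1 × 3422 × 72 = 246384.

246384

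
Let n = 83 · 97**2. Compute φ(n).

763584

φ(83) = 83 − 1 = 82.
φ(97^2) = 97^1·(97−1) = 97·96 = 9312.
Multiply: 82 · 9312 = 763584.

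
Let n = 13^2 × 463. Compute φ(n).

72072

φ(13^2) = 13^1·(13−1) = 13·12 = 156.
φ(463) = 463 − 1 = 462.
Since φ is multiplicative, φ(78247) = 156 · 462 = 72072.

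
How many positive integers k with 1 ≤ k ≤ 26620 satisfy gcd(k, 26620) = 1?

9680

Prime factorization: 26620 = 2^2 · 5 · 11^3.
φ(2^2) = 2^1·(2−1) = 2·1 = 2.
φ(5) = 5 − 1 = 4.
φ(11^3) = 11^3 − 11^2 = 1331 − 121 = 1210.
Since φ is multiplicative, φ(26620) = 2 · 4 · 1210 = 9680.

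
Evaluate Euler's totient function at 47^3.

φ(103823) = 103823 · (1 − 1/47)
       = 103823 · 46/47 = 101614.

101614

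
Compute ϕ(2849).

Factor 2849: 2849 = 7 × 11 × 37.
φ(2849) = 2849 · (1 − 1/7) · (1 − 1/11) · (1 − 1/37)
       = 2849 · 2160/2849 = 2160.

2160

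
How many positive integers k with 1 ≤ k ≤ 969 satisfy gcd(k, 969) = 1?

576

969 = 3 * 17 * 19.
φ(3) = 3 − 1 = 2.
φ(17) = 17 − 1 = 16.
φ(19) = 19 − 1 = 18.
Multiply: 2 · 16 · 18 = 576.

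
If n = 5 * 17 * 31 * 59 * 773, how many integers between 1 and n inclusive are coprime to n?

85969920

φ(120174445) = 120174445 · (1 − 1/5) · (1 − 1/17) · (1 − 1/31) · (1 − 1/59) · (1 − 1/773)
       = 120174445 · 85969920/120174445 = 85969920.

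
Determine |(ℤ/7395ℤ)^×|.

3584

First factor: 7395 = 3 * 5 * 17 * 29.
φ(7395) = 7395 · (1 − 1/3) · (1 − 1/5) · (1 − 1/17) · (1 − 1/29)
       = 7395 · 3584/7395 = 3584.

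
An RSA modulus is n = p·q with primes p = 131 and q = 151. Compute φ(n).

19500

φ(pq) = (p−1)(q−1) = 130 · 150 = 19500.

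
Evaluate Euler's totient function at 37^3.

49284

φ(37^3) = 37^3 − 37^2 = 50653 − 1369 = 49284.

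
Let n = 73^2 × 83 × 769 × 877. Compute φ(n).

289957625856

φ(73^2) = 73^2 − 73^1 = 5329 − 73 = 5256.
φ(83) = 83 − 1 = 82.
φ(769) = 769 − 1 = 768.
φ(877) = 877 − 1 = 876.
Since φ is multiplicative, φ(298297590791) = 5256 · 82 · 768 · 876 = 289957625856.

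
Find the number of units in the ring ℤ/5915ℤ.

Factor 5915: 5915 = 5 · 7 · 13^2.
φ(5) = 5 − 1 = 4.
φ(7) = 7 − 1 = 6.
φ(13^2) = 13^2 − 13^1 = 169 − 13 = 156.
Since φ is multiplicative, φ(5915) = 4 · 6 · 156 = 3744.

3744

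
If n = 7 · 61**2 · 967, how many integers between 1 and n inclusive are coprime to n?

φ(7) = 7 − 1 = 6.
φ(61^2) = 61^1·(61−1) = 61·60 = 3660.
φ(967) = 967 − 1 = 966.
φ(25187449) = 6 × 3660 × 966 = 21213360.

21213360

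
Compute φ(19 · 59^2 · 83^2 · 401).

φ(19) = 19 − 1 = 18.
φ(59^2) = 59^2 − 59^1 = 3481 − 59 = 3422.
φ(83^2) = 83^2 − 83^1 = 6889 − 83 = 6806.
φ(401) = 401 − 1 = 400.
φ(182708259971) = 18 × 3422 × 6806 × 400 = 167688950400.

167688950400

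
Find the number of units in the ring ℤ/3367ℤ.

2592

Factor 3367: 3367 = 7 * 13 * 37.
φ(7) = 7 − 1 = 6.
φ(13) = 13 − 1 = 12.
φ(37) = 37 − 1 = 36.
Multiply: 6 · 12 · 36 = 2592.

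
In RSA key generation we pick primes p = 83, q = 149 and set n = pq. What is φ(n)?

For distinct primes, φ(pq) = (p−1)(q−1) = 82 × 148 = 12136.

12136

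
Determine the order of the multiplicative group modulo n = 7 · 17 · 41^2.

157440

φ(200039) = 200039 · (1 − 1/7) · (1 − 1/17) · (1 − 1/41)
       = 200039 · 3840/4879 = 157440.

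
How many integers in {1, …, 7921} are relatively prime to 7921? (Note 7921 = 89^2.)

7832

φ(89^2) = 89^1·(89−1) = 89·88 = 7832.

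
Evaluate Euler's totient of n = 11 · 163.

φ(11) = 11 − 1 = 10.
φ(163) = 163 − 1 = 162.
Since φ is multiplicative, φ(1793) = 10 · 162 = 1620.

1620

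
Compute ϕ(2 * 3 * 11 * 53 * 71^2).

5168800

φ(17633418) = 17633418 · (1 − 1/2) · (1 − 1/3) · (1 − 1/11) · (1 − 1/53) · (1 − 1/71)
       = 17633418 · 72800/248358 = 5168800.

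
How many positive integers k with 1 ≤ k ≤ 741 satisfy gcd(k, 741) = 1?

First factor: 741 = 3 * 13 * 19.
φ(3) = 3 − 1 = 2.
φ(13) = 13 − 1 = 12.
φ(19) = 19 − 1 = 18.
Multiply: 2 · 12 · 18 = 432.

432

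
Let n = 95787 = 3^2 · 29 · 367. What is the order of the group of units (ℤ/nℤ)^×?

61488

φ(95787) = 95787 · (1 − 1/3) · (1 − 1/29) · (1 − 1/367)
       = 95787 · 20496/31929 = 61488.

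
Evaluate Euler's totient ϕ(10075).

10075 = 5^2 · 13 · 31.
φ(10075) = 10075 · (1 − 1/5) · (1 − 1/13) · (1 − 1/31)
       = 10075 · 1440/2015 = 7200.

7200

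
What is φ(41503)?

Prime factorization: 41503 = 7^3 · 11^2.
φ(7^3) = 7^2·(7−1) = 49·6 = 294.
φ(11^2) = 11^2 − 11^1 = 121 − 11 = 110.
φ(41503) = 294 × 110 = 32340.

32340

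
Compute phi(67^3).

296274

φ(67^3) = 67^2·(67−1) = 4489·66 = 296274.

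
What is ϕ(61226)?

26620

First factor: 61226 = 2 * 11**3 * 23.
φ(2) = 2 − 1 = 1.
φ(11^3) = 11^2·(11−1) = 121·10 = 1210.
φ(23) = 23 − 1 = 22.
Multiply: 1 · 1210 · 22 = 26620.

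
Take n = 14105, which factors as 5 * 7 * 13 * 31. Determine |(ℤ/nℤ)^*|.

φ(14105) = 14105 · (1 − 1/5) · (1 − 1/7) · (1 − 1/13) · (1 − 1/31)
       = 14105 · 8640/14105 = 8640.

8640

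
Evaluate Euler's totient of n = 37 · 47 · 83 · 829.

112435776

φ(119655373) = 119655373 · (1 − 1/37) · (1 − 1/47) · (1 − 1/83) · (1 − 1/829)
       = 119655373 · 112435776/119655373 = 112435776.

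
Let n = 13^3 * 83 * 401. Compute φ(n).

66518400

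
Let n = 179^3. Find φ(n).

φ(179^3) = 179^2·(179−1) = 32041·178 = 5703298.

5703298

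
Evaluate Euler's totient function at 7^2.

φ(7^2) = 7^1·(7−1) = 7·6 = 42.

42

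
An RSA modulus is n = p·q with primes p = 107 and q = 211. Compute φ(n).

22260

φ(107) = 107 − 1 = 106.
φ(211) = 211 − 1 = 210.
Since φ is multiplicative, φ(22577) = 106 · 210 = 22260.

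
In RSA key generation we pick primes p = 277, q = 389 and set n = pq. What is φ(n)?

107088

φ(277) = 277 − 1 = 276.
φ(389) = 389 − 1 = 388.
φ(107753) = 276 × 388 = 107088.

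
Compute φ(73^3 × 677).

φ(73^3) = 73^2·(73−1) = 5329·72 = 383688.
φ(677) = 677 − 1 = 676.
φ(263364509) = 383688 × 676 = 259373088.

259373088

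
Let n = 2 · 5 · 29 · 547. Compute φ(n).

61152

φ(2) = 2 − 1 = 1.
φ(5) = 5 − 1 = 4.
φ(29) = 29 − 1 = 28.
φ(547) = 547 − 1 = 546.
Multiply: 1 · 4 · 28 · 546 = 61152.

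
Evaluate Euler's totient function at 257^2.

65792

φ(257^2) = 257^2 − 257^1 = 66049 − 257 = 65792.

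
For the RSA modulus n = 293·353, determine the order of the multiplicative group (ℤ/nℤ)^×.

102784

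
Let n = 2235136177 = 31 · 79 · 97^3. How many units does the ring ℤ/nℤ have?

φ(31) = 31 − 1 = 30.
φ(79) = 79 − 1 = 78.
φ(97^3) = 97^3 − 97^2 = 912673 − 9409 = 903264.
φ(2235136177) = 30 × 78 × 903264 = 2113637760.

2113637760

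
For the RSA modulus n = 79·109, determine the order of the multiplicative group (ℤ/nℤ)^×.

8424

For distinct primes, φ(pq) = (p−1)(q−1) = 78 × 108 = 8424.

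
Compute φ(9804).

3024

Factor 9804: 9804 = 2**2 · 3 · 19 · 43.
φ(9804) = 9804 · (1 − 1/2) · (1 − 1/3) · (1 − 1/19) · (1 − 1/43)
       = 9804 · 1512/4902 = 3024.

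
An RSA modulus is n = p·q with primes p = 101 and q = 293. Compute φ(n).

29200

φ(101) = 101 − 1 = 100.
φ(293) = 293 − 1 = 292.
φ(29593) = 100 × 292 = 29200.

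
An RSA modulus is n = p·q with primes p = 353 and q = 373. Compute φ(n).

φ(131669) = 131669 · (1 − 1/353) · (1 − 1/373)
       = 131669 · 130944/131669 = 130944.

130944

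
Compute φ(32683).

32683 = 7^2 × 23 × 29.
φ(32683) = 32683 · (1 − 1/7) · (1 − 1/23) · (1 − 1/29)
       = 32683 · 3696/4669 = 25872.

25872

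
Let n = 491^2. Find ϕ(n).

240590

φ(241081) = 241081 · (1 − 1/491)
       = 241081 · 490/491 = 240590.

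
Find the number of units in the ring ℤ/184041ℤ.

Factor 184041: 184041 = 3**2 * 11**2 * 13**2.
φ(184041) = 184041 · (1 − 1/3) · (1 − 1/11) · (1 − 1/13)
       = 184041 · 240/429 = 102960.

102960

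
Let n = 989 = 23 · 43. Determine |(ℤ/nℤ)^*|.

φ(989) = 989 · (1 − 1/23) · (1 − 1/43)
       = 989 · 924/989 = 924.

924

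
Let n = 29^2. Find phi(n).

φ(29^2) = 29^1·(29−1) = 29·28 = 812.

812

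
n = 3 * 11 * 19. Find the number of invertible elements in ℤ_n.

φ(627) = 627 · (1 − 1/3) · (1 − 1/11) · (1 − 1/19)
       = 627 · 360/627 = 360.

360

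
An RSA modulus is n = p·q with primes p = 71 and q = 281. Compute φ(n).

19600

For distinct primes, φ(pq) = (p−1)(q−1) = 70 × 280 = 19600.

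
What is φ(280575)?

141120

First factor: 280575 = 3^2 × 5^2 × 29 × 43.
φ(280575) = 280575 · (1 − 1/3) · (1 − 1/5) · (1 − 1/29) · (1 − 1/43)
       = 280575 · 9408/18705 = 141120.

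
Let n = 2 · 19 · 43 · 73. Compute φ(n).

φ(2) = 2 − 1 = 1.
φ(19) = 19 − 1 = 18.
φ(43) = 43 − 1 = 42.
φ(73) = 73 − 1 = 72.
Multiply: 1 · 18 · 42 · 72 = 54432.

54432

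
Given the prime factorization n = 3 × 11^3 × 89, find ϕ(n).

212960

φ(355377) = 355377 · (1 − 1/3) · (1 − 1/11) · (1 − 1/89)
       = 355377 · 1760/2937 = 212960.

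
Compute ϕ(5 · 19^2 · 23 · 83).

2467872

φ(3445745) = 3445745 · (1 − 1/5) · (1 − 1/19) · (1 − 1/23) · (1 − 1/83)
       = 3445745 · 129888/181355 = 2467872.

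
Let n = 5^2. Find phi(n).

φ(5^2) = 5^1·(5−1) = 5·4 = 20.

20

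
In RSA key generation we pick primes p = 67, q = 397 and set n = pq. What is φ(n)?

φ(67) = 67 − 1 = 66.
φ(397) = 397 − 1 = 396.
Multiply: 66 · 396 = 26136.

26136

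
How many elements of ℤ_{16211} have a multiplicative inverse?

Factor 16211: 16211 = 13 * 29 * 43.
φ(16211) = 16211 · (1 − 1/13) · (1 − 1/29) · (1 − 1/43)
       = 16211 · 14112/16211 = 14112.

14112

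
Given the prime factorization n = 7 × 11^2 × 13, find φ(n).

φ(11011) = 11011 · (1 − 1/7) · (1 − 1/11) · (1 − 1/13)
       = 11011 · 720/1001 = 7920.

7920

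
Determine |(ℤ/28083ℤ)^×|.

15840

Prime factorization: 28083 = 3 × 11 × 23 × 37.
φ(3) = 3 − 1 = 2.
φ(11) = 11 − 1 = 10.
φ(23) = 23 − 1 = 22.
φ(37) = 37 − 1 = 36.
Multiply: 2 · 10 · 22 · 36 = 15840.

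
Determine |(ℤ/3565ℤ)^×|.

3565 = 5 * 23 * 31.
φ(5) = 5 − 1 = 4.
φ(23) = 23 − 1 = 22.
φ(31) = 31 − 1 = 30.
Multiply: 4 · 22 · 30 = 2640.

2640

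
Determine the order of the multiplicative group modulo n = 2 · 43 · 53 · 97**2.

φ(2) = 2 − 1 = 1.
φ(43) = 43 − 1 = 42.
φ(53) = 53 − 1 = 52.
φ(97^2) = 97^2 − 97^1 = 9409 − 97 = 9312.
Multiply: 1 · 42 · 52 · 9312 = 20337408.

20337408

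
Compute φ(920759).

698544

Factor 920759: 920759 = 7^2 · 19 · 23 · 43.
φ(7^2) = 7^2 − 7^1 = 49 − 7 = 42.
φ(19) = 19 − 1 = 18.
φ(23) = 23 − 1 = 22.
φ(43) = 43 − 1 = 42.
Since φ is multiplicative, φ(920759) = 42 · 18 · 22 · 42 = 698544.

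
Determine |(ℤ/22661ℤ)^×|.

20160

Factor 22661: 22661 = 17 · 31 · 43.
φ(22661) = 22661 · (1 − 1/17) · (1 − 1/31) · (1 − 1/43)
       = 22661 · 20160/22661 = 20160.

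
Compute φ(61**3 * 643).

φ(61^3) = 61^2·(61−1) = 3721·60 = 223260.
φ(643) = 643 − 1 = 642.
Multiply: 223260 · 642 = 143332920.

143332920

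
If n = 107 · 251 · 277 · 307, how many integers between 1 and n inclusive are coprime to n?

2238084000

φ(2283892423) = 2283892423 · (1 − 1/107) · (1 − 1/251) · (1 − 1/277) · (1 − 1/307)
       = 2283892423 · 2238084000/2283892423 = 2238084000.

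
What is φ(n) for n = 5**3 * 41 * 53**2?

φ(14396125) = 14396125 · (1 − 1/5) · (1 − 1/41) · (1 − 1/53)
       = 14396125 · 8320/10865 = 11024000.

11024000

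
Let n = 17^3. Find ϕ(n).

φ(4913) = 4913 · (1 − 1/17)
       = 4913 · 16/17 = 4624.

4624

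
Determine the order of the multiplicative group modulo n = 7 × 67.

396

φ(7) = 7 − 1 = 6.
φ(67) = 67 − 1 = 66.
Since φ is multiplicative, φ(469) = 6 · 66 = 396.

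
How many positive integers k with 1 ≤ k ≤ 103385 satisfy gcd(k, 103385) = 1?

73920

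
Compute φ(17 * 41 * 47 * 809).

23787520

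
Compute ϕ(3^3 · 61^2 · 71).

φ(7133157) = 7133157 · (1 − 1/3) · (1 − 1/61) · (1 − 1/71)
       = 7133157 · 8400/12993 = 4611600.

4611600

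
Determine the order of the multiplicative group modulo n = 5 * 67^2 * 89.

φ(1997605) = 1997605 · (1 − 1/5) · (1 − 1/67) · (1 − 1/89)
       = 1997605 · 23232/29815 = 1556544.

1556544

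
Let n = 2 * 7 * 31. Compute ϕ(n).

180

φ(2) = 2 − 1 = 1.
φ(7) = 7 − 1 = 6.
φ(31) = 31 − 1 = 30.
Multiply: 1 · 6 · 30 = 180.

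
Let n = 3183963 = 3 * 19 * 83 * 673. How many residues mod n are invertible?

φ(3183963) = 3183963 · (1 − 1/3) · (1 − 1/19) · (1 − 1/83) · (1 − 1/673)
       = 3183963 · 1983744/3183963 = 1983744.

1983744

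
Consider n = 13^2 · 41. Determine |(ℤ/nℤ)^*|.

6240

φ(13^2) = 13^2 − 13^1 = 169 − 13 = 156.
φ(41) = 41 − 1 = 40.
Since φ is multiplicative, φ(6929) = 156 · 40 = 6240.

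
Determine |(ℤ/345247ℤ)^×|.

272160

First factor: 345247 = 7 · 31 · 37 · 43.
φ(7) = 7 − 1 = 6.
φ(31) = 31 − 1 = 30.
φ(37) = 37 − 1 = 36.
φ(43) = 43 − 1 = 42.
Multiply: 6 · 30 · 36 · 42 = 272160.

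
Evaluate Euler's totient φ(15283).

First factor: 15283 = 17 · 29 · 31.
φ(17) = 17 − 1 = 16.
φ(29) = 29 − 1 = 28.
φ(31) = 31 − 1 = 30.
Multiply: 16 · 28 · 30 = 13440.

13440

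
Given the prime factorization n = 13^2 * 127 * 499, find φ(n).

9788688

φ(10710037) = 10710037 · (1 − 1/13) · (1 − 1/127) · (1 − 1/499)
       = 10710037 · 752976/823849 = 9788688.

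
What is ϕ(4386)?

1344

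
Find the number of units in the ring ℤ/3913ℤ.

3913 = 7 · 13 · 43.
φ(3913) = 3913 · (1 − 1/7) · (1 − 1/13) · (1 − 1/43)
       = 3913 · 3024/3913 = 3024.

3024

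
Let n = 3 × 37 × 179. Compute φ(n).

12816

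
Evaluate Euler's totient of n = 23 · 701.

φ(23) = 23 − 1 = 22.
φ(701) = 701 − 1 = 700.
Since φ is multiplicative, φ(16123) = 22 · 700 = 15400.

15400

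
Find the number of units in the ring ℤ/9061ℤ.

9061 = 13 · 17 · 41.
φ(9061) = 9061 · (1 − 1/13) · (1 − 1/17) · (1 − 1/41)
       = 9061 · 7680/9061 = 7680.

7680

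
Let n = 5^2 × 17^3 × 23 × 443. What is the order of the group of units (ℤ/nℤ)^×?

899275520

φ(1251463925) = 1251463925 · (1 − 1/5) · (1 − 1/17) · (1 − 1/23) · (1 − 1/443)
       = 1251463925 · 622336/866065 = 899275520.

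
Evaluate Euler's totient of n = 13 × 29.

φ(377) = 377 · (1 − 1/13) · (1 − 1/29)
       = 377 · 336/377 = 336.

336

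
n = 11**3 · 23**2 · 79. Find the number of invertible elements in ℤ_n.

47756280

φ(11^3) = 11^3 − 11^2 = 1331 − 121 = 1210.
φ(23^2) = 23^2 − 23^1 = 529 − 23 = 506.
φ(79) = 79 − 1 = 78.
Multiply: 1210 · 506 · 78 = 47756280.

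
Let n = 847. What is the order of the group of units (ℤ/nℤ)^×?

660

First factor: 847 = 7 · 11**2.
φ(7) = 7 − 1 = 6.
φ(11^2) = 11^1·(11−1) = 11·10 = 110.
Since φ is multiplicative, φ(847) = 6 · 110 = 660.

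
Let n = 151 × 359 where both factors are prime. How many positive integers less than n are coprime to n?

53700

For distinct primes, φ(pq) = (p−1)(q−1) = 150 × 358 = 53700.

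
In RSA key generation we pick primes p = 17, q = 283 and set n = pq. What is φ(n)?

4512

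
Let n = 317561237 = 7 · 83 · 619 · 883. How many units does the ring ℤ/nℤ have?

268177392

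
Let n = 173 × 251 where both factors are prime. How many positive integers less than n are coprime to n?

43000

φ(n) = (p − 1)(q − 1) = (173−1)(251−1) = 172·250 = 43000.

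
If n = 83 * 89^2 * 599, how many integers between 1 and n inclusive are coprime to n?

384049952

φ(393808357) = 393808357 · (1 − 1/83) · (1 − 1/89) · (1 − 1/599)
       = 393808357 · 4315168/4424813 = 384049952.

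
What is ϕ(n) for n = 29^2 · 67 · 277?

14791392

φ(29^2) = 29^2 − 29^1 = 841 − 29 = 812.
φ(67) = 67 − 1 = 66.
φ(277) = 277 − 1 = 276.
Since φ is multiplicative, φ(15608119) = 812 · 66 · 276 = 14791392.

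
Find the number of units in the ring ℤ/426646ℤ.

184800

First factor: 426646 = 2 × 11^2 × 41 × 43.
φ(426646) = 426646 · (1 − 1/2) · (1 − 1/11) · (1 − 1/41) · (1 − 1/43)
       = 426646 · 16800/38786 = 184800.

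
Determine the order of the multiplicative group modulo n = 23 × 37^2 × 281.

8205120

φ(8847847) = 8847847 · (1 − 1/23) · (1 − 1/37) · (1 − 1/281)
       = 8847847 · 221760/239131 = 8205120.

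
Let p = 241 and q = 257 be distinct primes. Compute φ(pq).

φ(pq) = (p−1)(q−1) = 240 · 256 = 61440.

61440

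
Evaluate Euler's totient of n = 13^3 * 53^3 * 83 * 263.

φ(7139889764501) = 7139889764501 · (1 − 1/13) · (1 − 1/53) · (1 − 1/83) · (1 − 1/263)
       = 7139889764501 · 13406016/15040181 = 6364117321536.

6364117321536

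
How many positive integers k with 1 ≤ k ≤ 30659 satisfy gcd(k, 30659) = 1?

27720

First factor: 30659 = 23 * 31 * 43.
φ(30659) = 30659 · (1 − 1/23) · (1 − 1/31) · (1 − 1/43)
       = 30659 · 27720/30659 = 27720.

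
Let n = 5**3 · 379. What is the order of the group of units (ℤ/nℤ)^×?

37800

φ(5^3) = 5^3 − 5^2 = 125 − 25 = 100.
φ(379) = 379 − 1 = 378.
Since φ is multiplicative, φ(47375) = 100 · 378 = 37800.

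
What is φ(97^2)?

9312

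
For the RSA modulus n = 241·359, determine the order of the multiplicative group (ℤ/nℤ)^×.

85920

φ(86519) = 86519 · (1 − 1/241) · (1 − 1/359)
       = 86519 · 85920/86519 = 85920.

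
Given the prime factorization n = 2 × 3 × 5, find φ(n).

8

φ(30) = 30 · (1 − 1/2) · (1 − 1/3) · (1 − 1/5)
       = 30 · 8/30 = 8.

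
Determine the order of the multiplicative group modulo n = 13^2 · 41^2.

φ(284089) = 284089 · (1 − 1/13) · (1 − 1/41)
       = 284089 · 480/533 = 255840.

255840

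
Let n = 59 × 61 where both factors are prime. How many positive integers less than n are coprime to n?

3480

For distinct primes, φ(pq) = (p−1)(q−1) = 58 × 60 = 3480.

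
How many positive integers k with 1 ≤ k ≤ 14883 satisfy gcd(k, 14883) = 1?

8800

Factor 14883: 14883 = 3 * 11^2 * 41.
φ(14883) = 14883 · (1 − 1/3) · (1 − 1/11) · (1 − 1/41)
       = 14883 · 800/1353 = 8800.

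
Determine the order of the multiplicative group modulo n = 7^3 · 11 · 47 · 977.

131994240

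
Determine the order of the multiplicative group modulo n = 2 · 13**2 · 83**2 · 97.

φ(225862754) = 225862754 · (1 − 1/2) · (1 − 1/13) · (1 − 1/83) · (1 − 1/97)
       = 225862754 · 94464/209326 = 101926656.

101926656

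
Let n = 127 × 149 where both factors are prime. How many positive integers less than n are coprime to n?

18648

φ(n) = (p − 1)(q − 1) = (127−1)(149−1) = 126·148 = 18648.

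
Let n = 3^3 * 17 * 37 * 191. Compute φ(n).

φ(3^3) = 3^2·(3−1) = 9·2 = 18.
φ(17) = 17 − 1 = 16.
φ(37) = 37 − 1 = 36.
φ(191) = 191 − 1 = 190.
Since φ is multiplicative, φ(3243753) = 18 · 16 · 36 · 190 = 1969920.

1969920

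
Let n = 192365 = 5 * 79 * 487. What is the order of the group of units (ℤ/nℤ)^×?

φ(192365) = 192365 · (1 − 1/5) · (1 − 1/79) · (1 − 1/487)
       = 192365 · 151632/192365 = 151632.

151632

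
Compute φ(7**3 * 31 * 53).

458640

φ(563549) = 563549 · (1 − 1/7) · (1 − 1/31) · (1 − 1/53)
       = 563549 · 9360/11501 = 458640.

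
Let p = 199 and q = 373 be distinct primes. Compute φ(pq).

73656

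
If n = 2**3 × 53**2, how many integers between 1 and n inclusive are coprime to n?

11024

φ(2^3) = 2^3 − 2^2 = 8 − 4 = 4.
φ(53^2) = 53^1·(53−1) = 53·52 = 2756.
φ(22472) = 4 × 2756 = 11024.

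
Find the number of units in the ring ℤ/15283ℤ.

13440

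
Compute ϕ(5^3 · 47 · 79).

φ(5^3) = 5^2·(5−1) = 25·4 = 100.
φ(47) = 47 − 1 = 46.
φ(79) = 79 − 1 = 78.
φ(464125) = 100 × 46 × 78 = 358800.

358800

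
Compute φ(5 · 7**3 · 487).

571536

φ(835205) = 835205 · (1 − 1/5) · (1 − 1/7) · (1 − 1/487)
       = 835205 · 11664/17045 = 571536.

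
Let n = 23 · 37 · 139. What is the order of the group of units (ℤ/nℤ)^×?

109296

φ(23) = 23 − 1 = 22.
φ(37) = 37 − 1 = 36.
φ(139) = 139 − 1 = 138.
φ(118289) = 22 × 36 × 138 = 109296.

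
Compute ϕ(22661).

20160

Prime factorization: 22661 = 17 × 31 × 43.
φ(17) = 17 − 1 = 16.
φ(31) = 31 − 1 = 30.
φ(43) = 43 − 1 = 42.
Multiply: 16 · 30 · 42 = 20160.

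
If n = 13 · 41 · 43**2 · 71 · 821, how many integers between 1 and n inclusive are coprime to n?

φ(57446771447) = 57446771447 · (1 − 1/13) · (1 − 1/41) · (1 − 1/43) · (1 − 1/71) · (1 − 1/821)
       = 57446771447 · 1157184000/1335971429 = 49758912000.

49758912000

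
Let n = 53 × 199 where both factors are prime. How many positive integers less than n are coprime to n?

φ(n) = (p − 1)(q − 1) = (53−1)(199−1) = 52·198 = 10296.

10296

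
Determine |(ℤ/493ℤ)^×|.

448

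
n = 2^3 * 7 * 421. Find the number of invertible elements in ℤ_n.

10080

φ(2^3) = 2^2·(2−1) = 4·1 = 4.
φ(7) = 7 − 1 = 6.
φ(421) = 421 − 1 = 420.
Since φ is multiplicative, φ(23576) = 4 · 6 · 420 = 10080.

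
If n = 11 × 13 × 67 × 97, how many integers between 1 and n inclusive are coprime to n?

760320

φ(929357) = 929357 · (1 − 1/11) · (1 − 1/13) · (1 − 1/67) · (1 − 1/97)
       = 929357 · 760320/929357 = 760320.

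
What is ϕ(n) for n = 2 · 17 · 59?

928

φ(2) = 2 − 1 = 1.
φ(17) = 17 − 1 = 16.
φ(59) = 59 − 1 = 58.
Multiply: 1 · 16 · 58 = 928.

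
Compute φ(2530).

880

2530 = 2 × 5 × 11 × 23.
φ(2) = 2 − 1 = 1.
φ(5) = 5 − 1 = 4.
φ(11) = 11 − 1 = 10.
φ(23) = 23 − 1 = 22.
Multiply: 1 · 4 · 10 · 22 = 880.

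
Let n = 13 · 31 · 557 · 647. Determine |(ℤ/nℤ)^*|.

129303360

φ(13) = 13 − 1 = 12.
φ(31) = 31 − 1 = 30.
φ(557) = 557 − 1 = 556.
φ(647) = 647 − 1 = 646.
Since φ is multiplicative, φ(145232737) = 12 · 30 · 556 · 646 = 129303360.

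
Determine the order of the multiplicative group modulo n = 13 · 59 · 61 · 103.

4259520

φ(4819061) = 4819061 · (1 − 1/13) · (1 − 1/59) · (1 − 1/61) · (1 − 1/103)
       = 4819061 · 4259520/4819061 = 4259520.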